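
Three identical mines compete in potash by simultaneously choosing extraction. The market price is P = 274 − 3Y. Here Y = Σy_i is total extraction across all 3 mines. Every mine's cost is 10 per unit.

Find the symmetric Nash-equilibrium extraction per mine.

A representative mine's profit is π_i = y_i(274 − 3Y) − 10y_i, with Y = y_i + Σ_{j≠i} y_j.
First-order condition: 264 − 6y_i − 3Σ_{j≠i} y_j = 0.
Imposing symmetry (y_j = y for all j) turns Σ_{j≠i} y_j into 2y, so 264 = 12y and y = 22.

22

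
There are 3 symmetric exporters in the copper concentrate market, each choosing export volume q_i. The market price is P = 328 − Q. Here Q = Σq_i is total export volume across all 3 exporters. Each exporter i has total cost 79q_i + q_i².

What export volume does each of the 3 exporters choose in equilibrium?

A representative exporter's profit is π_i = q_i(328 − Q) − 79q_i − q_i², with Q = q_i + Σ_{j≠i} q_j.
First-order condition: 249 − 4q_i − Σ_{j≠i} q_j = 0.
With identical exporters, set every q_j = q: then 249 − 4q − 2q = 0, i.e. q = 249/6 = 41.5.

41.5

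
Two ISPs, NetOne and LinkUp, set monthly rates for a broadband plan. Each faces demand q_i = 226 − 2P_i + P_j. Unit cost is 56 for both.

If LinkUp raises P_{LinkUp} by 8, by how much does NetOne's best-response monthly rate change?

NetOne's profit: π = (P_{NetOne} − 56)(226 − 2P_{NetOne} + P_{LinkUp}).
∂π/∂P_{NetOne} = 338 − 4P_{NetOne} + P_{LinkUp} = 0 ⇒ P_{NetOne} = 84.5 + 0.25P_{LinkUp}.
The reaction-function slope is 0.25, so an 8-unit rise in P_{LinkUp} moves P_{NetOne} by 0.25 × 8 = 2. NetOne's best response rises — the actions are strategic complements.

2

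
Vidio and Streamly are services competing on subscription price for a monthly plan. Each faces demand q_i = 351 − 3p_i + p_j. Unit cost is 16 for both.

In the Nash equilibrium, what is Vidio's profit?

12211.32

Vidio's profit: π = (p_{Vidio} − 16)(351 − 3p_{Vidio} + p_{Streamly}).
∂π/∂p_{Vidio} = 399 − 6p_{Vidio} + p_{Streamly} = 0 ⇒ p_{Vidio} = 66.5 + (1/6)p_{Streamly}.
By symmetry p_{Streamly} = p_{Vidio}; substituting into the reaction function, (5/6)p_{Vidio} = 66.5 and p_{Vidio} = 79.8.
q_{Vidio} = 351 − 3·79.8 + 79.8 = 191.4.
Profit = (79.8 − 16)·191.4 = 12211.32.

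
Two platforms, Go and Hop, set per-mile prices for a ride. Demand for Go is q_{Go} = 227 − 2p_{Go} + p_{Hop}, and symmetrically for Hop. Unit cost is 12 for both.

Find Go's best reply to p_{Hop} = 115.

Go's profit: π = (p_{Go} − 12)(227 − 2p_{Go} + p_{Hop}).
∂π/∂p_{Go} = 251 − 4p_{Go} + p_{Hop} = 0 ⇒ p_{Go} = 62.75 + 0.25p_{Hop}.
At p_{Hop} = 115: p_{Go} = 62.75 + 0.25·115 = 91.5.

91.5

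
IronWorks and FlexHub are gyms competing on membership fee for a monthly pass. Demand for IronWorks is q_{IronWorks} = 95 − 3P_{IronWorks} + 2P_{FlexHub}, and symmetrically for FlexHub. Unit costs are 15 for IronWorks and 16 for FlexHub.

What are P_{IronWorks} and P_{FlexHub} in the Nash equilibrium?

IronWorks's profit: π = (P_{IronWorks} − 15)(95 − 3P_{IronWorks} + 2P_{FlexHub}).
∂π/∂P_{IronWorks} = 140 − 6P_{IronWorks} + 2P_{FlexHub} = 0 ⇒ P_{IronWorks} = 70/3 + (1/3)P_{FlexHub}.
Similarly P_{FlexHub} = 143/6 + (1/3)P_{IronWorks}.
Plugging P_{FlexHub} into IronWorks's best response: P_{IronWorks} = 70/3 + (1/3)(143/6 + (1/3)P_{IronWorks}) ⇒ (8/9)P_{IronWorks} = 563/18, so P_{IronWorks} = 35.1875.
Then P_{FlexHub} = 143/6 + (1/3)·35.1875 = 35.5625.

35.1875, 35.5625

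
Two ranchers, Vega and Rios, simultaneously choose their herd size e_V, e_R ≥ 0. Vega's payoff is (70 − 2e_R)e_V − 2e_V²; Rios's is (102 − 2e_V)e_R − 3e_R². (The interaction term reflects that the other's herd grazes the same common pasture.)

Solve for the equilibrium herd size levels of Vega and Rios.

10.8, 13.4

Expanding Vega's payoff: 70e_V − 2e_Re_V − 2e_V².
∂π/∂e_V = 70 − 2e_R − 4e_V = 0, so e_V = 17.5 − 0.5e_R.
Likewise for Rios: e_R = 17 − (1/3)e_V.
Substituting the second reaction function into the first: e_V = 17.5 − 0.5(17 − (1/3)e_V), which gives (5/6)e_V = 9 ⇒ e_V = 10.8.
Then e_R = 17 − (1/3)·10.8 = 13.4.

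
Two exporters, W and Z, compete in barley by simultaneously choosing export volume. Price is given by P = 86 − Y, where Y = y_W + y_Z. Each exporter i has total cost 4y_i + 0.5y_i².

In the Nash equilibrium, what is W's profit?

Exporter W's profit: π = y_W(86 − (y_W + y_Z)) − 4y_W − 0.5y_W².
∂π/∂y_W = 82 − 3y_W − y_Z = 0, so y_W = 82/3 − (1/3)y_Z.
The game is symmetric, so in equilibrium y_Z = y_W: the reaction function gives (4/3)y_W = 82/3, hence y_W = 20.5.
Price P = 86 − 41 = 45.
W's profit: (45 − 4)·20.5 − 0.5(20.5)² = 630.375.

630.375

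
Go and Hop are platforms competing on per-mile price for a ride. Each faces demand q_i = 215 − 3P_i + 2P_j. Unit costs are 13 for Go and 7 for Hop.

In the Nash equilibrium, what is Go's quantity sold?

148.125

Go's profit: π = (P_{Go} − 13)(215 − 3P_{Go} + 2P_{Hop}).
∂π/∂P_{Go} = 254 − 6P_{Go} + 2P_{Hop} = 0 ⇒ P_{Go} = 127/3 + (1/3)P_{Hop}.
Similarly P_{Hop} = 118/3 + (1/3)P_{Go}.
Substituting the second reaction function into the first: P_{Go} = 127/3 + (1/3)(118/3 + (1/3)P_{Go}), which gives (8/9)P_{Go} = 499/9 ⇒ P_{Go} = 62.375.
Then P_{Hop} = 118/3 + (1/3)·62.375 = 60.125.
q_{Go} = 215 − 3·62.375 + 2·60.125 = 148.125.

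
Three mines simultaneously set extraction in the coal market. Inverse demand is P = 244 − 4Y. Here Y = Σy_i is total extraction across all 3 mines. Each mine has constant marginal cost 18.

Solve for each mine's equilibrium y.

14.125

A representative mine's profit is π_i = y_i(244 − 4Y) − 18y_i, with Y = y_i + Σ_{j≠i} y_j.
First-order condition: 226 − 8y_i − 4Σ_{j≠i} y_j = 0.
In a symmetric equilibrium every mine chooses the same y, so Σ_{j≠i} y_j = 2y. The condition becomes 226 − 16y = 0, giving y = 226/16 = 14.125.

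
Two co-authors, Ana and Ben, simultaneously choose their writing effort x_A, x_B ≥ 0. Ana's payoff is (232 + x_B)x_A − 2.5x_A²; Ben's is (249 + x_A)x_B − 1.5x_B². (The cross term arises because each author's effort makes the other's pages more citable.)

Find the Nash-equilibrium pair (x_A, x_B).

67.5, 105.5

Expanding Ana's payoff: 232x_A + x_Bx_A − 2.5x_A².
∂π/∂x_A = 232 + x_B − 5x_A = 0, so x_A = 46.4 + 0.2x_B.
Likewise for Ben: x_B = 83 + (1/3)x_A.
Solving the two reaction functions simultaneously: (1 − (0.2)(1/3))x_A = 46.4 + 0.2·83, so (14/15)x_A = 63 and x_A = 67.5.
Then x_B = 83 + (1/3)·67.5 = 105.5.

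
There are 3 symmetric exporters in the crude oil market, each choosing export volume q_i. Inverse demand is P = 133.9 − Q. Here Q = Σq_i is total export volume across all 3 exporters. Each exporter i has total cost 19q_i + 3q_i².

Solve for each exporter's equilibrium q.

11.49

A representative exporter's profit is π_i = q_i(133.9 − Q) − 19q_i − 3q_i², with Q = q_i + Σ_{j≠i} q_j.
First-order condition: 114.9 − 8q_i − Σ_{j≠i} q_j = 0.
Imposing symmetry (q_j = q for all j) turns Σ_{j≠i} q_j into 2q, so 114.9 = 10q and q = 11.49.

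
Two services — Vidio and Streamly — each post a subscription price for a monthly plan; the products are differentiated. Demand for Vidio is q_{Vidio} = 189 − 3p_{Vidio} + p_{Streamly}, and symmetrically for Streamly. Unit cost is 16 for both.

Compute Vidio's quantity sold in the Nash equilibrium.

Vidio's profit: π = (p_{Vidio} − 16)(189 − 3p_{Vidio} + p_{Streamly}).
∂π/∂p_{Vidio} = 237 − 6p_{Vidio} + p_{Streamly} = 0 ⇒ p_{Vidio} = 39.5 + (1/6)p_{Streamly}.
By symmetry p_{Streamly} = p_{Vidio}; substituting into the reaction function, (5/6)p_{Vidio} = 39.5 and p_{Vidio} = 47.4.
q_{Vidio} = 189 − 3·47.4 + 47.4 = 94.2.

94.2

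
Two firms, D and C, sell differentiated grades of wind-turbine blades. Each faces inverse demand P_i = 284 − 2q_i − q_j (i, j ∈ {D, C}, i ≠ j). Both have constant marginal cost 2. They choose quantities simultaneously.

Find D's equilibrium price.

114.8

Firm D's profit: π = q_D(284 − 2q_D − q_C) − 2q_D.
∂π/∂q_D = 282 − 4q_D − q_C = 0 ⇒ q_D = 70.5 − 0.25q_C.
Setting q_D = q_C in the reaction function: q_D = 70.5 − 0.25q_D, so q_D = 70.5 / 1.25 = 56.4.
P_D = 284 − 2·56.4 − 56.4 = 114.8.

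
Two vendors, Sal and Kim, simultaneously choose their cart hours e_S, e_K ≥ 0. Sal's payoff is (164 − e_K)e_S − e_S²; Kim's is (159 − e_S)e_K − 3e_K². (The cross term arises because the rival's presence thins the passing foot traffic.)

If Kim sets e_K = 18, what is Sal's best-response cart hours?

Expanding Sal's payoff: 164e_S − e_Ke_S − e_S².
∂π/∂e_S = 164 − e_K − 2e_S = 0, so e_S = 82 − 0.5e_K.
At e_K = 18: e_S = 82 − 0.5·18 = 73.

73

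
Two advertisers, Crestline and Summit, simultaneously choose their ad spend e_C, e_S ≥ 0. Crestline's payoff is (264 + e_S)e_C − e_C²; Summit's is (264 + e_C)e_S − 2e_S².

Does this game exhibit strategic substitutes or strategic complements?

strategic complements

Expanding Crestline's payoff: 264e_C + e_Se_C − e_C².
∂π/∂e_C = 264 + e_S − 2e_C = 0, so e_C = 132 + 0.5e_S.
The best-response slope de_C/de_S = 0.5 > 0: the reaction function is upward-sloping, so the choices are strategic complements.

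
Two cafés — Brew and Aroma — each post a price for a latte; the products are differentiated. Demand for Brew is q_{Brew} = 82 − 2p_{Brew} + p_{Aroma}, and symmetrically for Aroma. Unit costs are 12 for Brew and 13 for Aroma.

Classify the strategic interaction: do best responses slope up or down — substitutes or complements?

strategic complements

Brew's profit: π = (p_{Brew} − 12)(82 − 2p_{Brew} + p_{Aroma}).
∂π/∂p_{Brew} = 106 − 4p_{Brew} + p_{Aroma} = 0 ⇒ p_{Brew} = 26.5 + 0.25p_{Aroma}.
The best-response slope dp_{Brew}/dp_{Aroma} = 0.25 > 0: the reaction function is upward-sloping, so the choices are strategic complements.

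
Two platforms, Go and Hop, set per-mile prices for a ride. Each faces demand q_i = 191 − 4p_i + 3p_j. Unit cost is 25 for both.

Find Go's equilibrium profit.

Go's profit: π = (p_{Go} − 25)(191 − 4p_{Go} + 3p_{Hop}).
∂π/∂p_{Go} = 291 − 8p_{Go} + 3p_{Hop} = 0 ⇒ p_{Go} = 36.375 + 0.375p_{Hop}.
Setting p_{Go} = p_{Hop} in the reaction function: p_{Go} = 36.375 + 0.375p_{Go}, so p_{Go} = 36.375 / 0.625 = 58.2.
q_{Go} = 191 − 4·58.2 + 3·58.2 = 132.8.
Profit = (58.2 − 25)·132.8 = 4408.96.

4408.96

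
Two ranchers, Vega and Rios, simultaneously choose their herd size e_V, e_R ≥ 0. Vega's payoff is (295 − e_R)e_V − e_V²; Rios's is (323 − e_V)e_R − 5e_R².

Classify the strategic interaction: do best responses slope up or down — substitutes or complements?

strategic substitutes

Expanding Vega's payoff: 295e_V − e_Re_V − e_V².
∂π/∂e_V = 295 − e_R − 2e_V = 0, so e_V = 147.5 − 0.5e_R.
The best-response slope de_V/de_R = −0.5 < 0: the reaction function is downward-sloping, so the choices are strategic substitutes.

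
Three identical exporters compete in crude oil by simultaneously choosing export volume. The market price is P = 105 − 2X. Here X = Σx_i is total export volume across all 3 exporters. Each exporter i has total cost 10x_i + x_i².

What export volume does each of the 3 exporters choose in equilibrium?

9.5

A representative exporter's profit is π_i = x_i(105 − 2X) − 10x_i − x_i², with X = x_i + Σ_{j≠i} x_j.
First-order condition: 95 − 6x_i − 2Σ_{j≠i} x_j = 0.
With identical exporters, set every x_j = x: then 95 − 6x − 4x = 0, i.e. x = 95/10 = 9.5.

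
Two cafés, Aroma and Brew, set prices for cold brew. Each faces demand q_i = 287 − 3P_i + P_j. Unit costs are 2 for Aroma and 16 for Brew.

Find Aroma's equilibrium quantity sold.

173.4

Aroma's profit: π = (P_{Aroma} − 2)(287 − 3P_{Aroma} + P_{Brew}).
∂π/∂P_{Aroma} = 293 − 6P_{Aroma} + P_{Brew} = 0 ⇒ P_{Aroma} = 293/6 + (1/6)P_{Brew}.
Similarly P_{Brew} = 335/6 + (1/6)P_{Aroma}.
Plugging P_{Brew} into Aroma's best response: P_{Aroma} = 293/6 + (1/6)(335/6 + (1/6)P_{Aroma}) ⇒ (35/36)P_{Aroma} = 2093/36, so P_{Aroma} = 59.8.
Then P_{Brew} = 335/6 + (1/6)·59.8 = 65.8.
q_{Aroma} = 287 − 3·59.8 + 65.8 = 173.4.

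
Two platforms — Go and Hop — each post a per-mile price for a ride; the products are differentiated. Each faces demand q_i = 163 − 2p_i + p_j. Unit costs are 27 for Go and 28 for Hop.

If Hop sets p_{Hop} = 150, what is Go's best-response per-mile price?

91.75

Go's profit: π = (p_{Go} − 27)(163 − 2p_{Go} + p_{Hop}).
∂π/∂p_{Go} = 217 − 4p_{Go} + p_{Hop} = 0 ⇒ p_{Go} = 54.25 + 0.25p_{Hop}.
At p_{Hop} = 150: p_{Go} = 54.25 + 0.25·150 = 91.75.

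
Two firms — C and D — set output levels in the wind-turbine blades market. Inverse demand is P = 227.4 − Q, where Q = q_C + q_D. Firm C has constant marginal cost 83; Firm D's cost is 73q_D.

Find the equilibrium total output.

Firm C's profit: π = q_C(227.4 − (q_C + q_D)) − 83q_C.
∂π/∂q_C = 144.4 − 2q_C − q_D = 0, so q_C = 72.2 − 0.5q_D.
By the same steps for D: q_D = 77.2 − 0.5q_C.
Solving the two reaction functions simultaneously: (1 − (−0.5)(−0.5))q_C = 72.2 − 0.5·77.2, so 0.75q_C = 33.6 and q_C = 44.8.
Then q_D = 77.2 − 0.5·44.8 = 54.8.
Total output: 44.8 + 54.8 = 99.6.

99.6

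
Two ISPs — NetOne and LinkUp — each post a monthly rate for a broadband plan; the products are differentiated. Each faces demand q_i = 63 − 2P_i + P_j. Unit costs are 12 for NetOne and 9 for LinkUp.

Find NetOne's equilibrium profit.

NetOne's profit: π = (P_{NetOne} − 12)(63 − 2P_{NetOne} + P_{LinkUp}).
∂π/∂P_{NetOne} = 87 − 4P_{NetOne} + P_{LinkUp} = 0 ⇒ P_{NetOne} = 21.75 + 0.25P_{LinkUp}.
Similarly P_{LinkUp} = 20.25 + 0.25P_{NetOne}.
Substituting the second reaction function into the first: P_{NetOne} = 21.75 + 0.25(20.25 + 0.25P_{NetOne}), which gives 0.9375P_{NetOne} = 26.8125 ⇒ P_{NetOne} = 28.6.
Then P_{LinkUp} = 20.25 + 0.25·28.6 = 27.4.
q_{NetOne} = 63 − 2·28.6 + 27.4 = 33.2.
Profit = (28.6 − 12)·33.2 = 551.12.

551.12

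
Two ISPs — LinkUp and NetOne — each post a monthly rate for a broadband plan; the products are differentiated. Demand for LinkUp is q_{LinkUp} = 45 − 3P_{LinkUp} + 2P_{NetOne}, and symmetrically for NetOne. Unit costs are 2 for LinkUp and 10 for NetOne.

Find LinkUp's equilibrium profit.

LinkUp's profit: π = (P_{LinkUp} − 2)(45 − 3P_{LinkUp} + 2P_{NetOne}).
∂π/∂P_{LinkUp} = 51 − 6P_{LinkUp} + 2P_{NetOne} = 0 ⇒ P_{LinkUp} = 8.5 + (1/3)P_{NetOne}.
Similarly P_{NetOne} = 12.5 + (1/3)P_{LinkUp}.
Plugging P_{NetOne} into LinkUp's best response: P_{LinkUp} = 8.5 + (1/3)(12.5 + (1/3)P_{LinkUp}) ⇒ (8/9)P_{LinkUp} = 38/3, so P_{LinkUp} = 14.25.
Then P_{NetOne} = 12.5 + (1/3)·14.25 = 17.25.
q_{LinkUp} = 45 − 3·14.25 + 2·17.25 = 36.75.
Profit = (14.25 − 2)·36.75 = 450.1875.

450.1875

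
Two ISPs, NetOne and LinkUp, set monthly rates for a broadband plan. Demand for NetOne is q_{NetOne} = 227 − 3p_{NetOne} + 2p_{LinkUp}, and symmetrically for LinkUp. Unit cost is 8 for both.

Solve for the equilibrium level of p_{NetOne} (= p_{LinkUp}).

62.75

NetOne's profit: π = (p_{NetOne} − 8)(227 − 3p_{NetOne} + 2p_{LinkUp}).
∂π/∂p_{NetOne} = 251 − 6p_{NetOne} + 2p_{LinkUp} = 0 ⇒ p_{NetOne} = 251/6 + (1/3)p_{LinkUp}.
Setting p_{NetOne} = p_{LinkUp} in the reaction function: p_{NetOne} = 251/6 + (1/3)p_{NetOne}, so p_{NetOne} = (251/6) / (2/3) = 62.75.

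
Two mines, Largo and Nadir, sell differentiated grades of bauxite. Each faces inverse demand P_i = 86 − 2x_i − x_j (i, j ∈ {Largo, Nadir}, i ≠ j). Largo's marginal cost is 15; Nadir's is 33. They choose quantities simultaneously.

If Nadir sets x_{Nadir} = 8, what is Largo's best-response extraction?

15.75

Mine Largo's profit: π = x_{Largo}(86 − 2x_{Largo} − x_{Nadir}) − 15x_{Largo}.
∂π/∂x_{Largo} = 71 − 4x_{Largo} − x_{Nadir} = 0 ⇒ x_{Largo} = 17.75 − 0.25x_{Nadir}.
At x_{Nadir} = 8: x_{Largo} = 17.75 − 0.25·8 = 15.75.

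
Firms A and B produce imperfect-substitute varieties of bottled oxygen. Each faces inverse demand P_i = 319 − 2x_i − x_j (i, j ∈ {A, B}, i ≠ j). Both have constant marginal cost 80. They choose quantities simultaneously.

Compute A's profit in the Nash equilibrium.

4569.68

Firm A's profit: π = x_A(319 − 2x_A − x_B) − 80x_A.
∂π/∂x_A = 239 − 4x_A − x_B = 0 ⇒ x_A = 59.75 − 0.25x_B.
Setting x_A = x_B in the reaction function: x_A = 59.75 − 0.25x_A, so x_A = 59.75 / 1.25 = 47.8.
P_A = 319 − 2·47.8 − 47.8 = 175.6.
Profit = (175.6 − 80)·47.8 = 4569.68.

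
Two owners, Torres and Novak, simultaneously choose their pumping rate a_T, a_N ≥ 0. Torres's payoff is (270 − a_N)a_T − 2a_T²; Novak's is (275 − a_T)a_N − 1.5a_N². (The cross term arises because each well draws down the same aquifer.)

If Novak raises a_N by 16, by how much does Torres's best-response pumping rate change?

Expanding Torres's payoff: 270a_T − a_Na_T − 2a_T².
∂π/∂a_T = 270 − a_N − 4a_T = 0, so a_T = 67.5 − 0.25a_N.
The reaction-function slope is −0.25, so a 16-unit rise in a_N moves a_T by −0.25 × 16 = −4. Torres's best response falls — the actions are strategic substitutes.

-4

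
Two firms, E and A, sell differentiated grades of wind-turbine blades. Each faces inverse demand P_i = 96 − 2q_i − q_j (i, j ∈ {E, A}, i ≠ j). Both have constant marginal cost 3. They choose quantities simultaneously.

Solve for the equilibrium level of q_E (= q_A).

Firm E's profit: π = q_E(96 − 2q_E − q_A) − 3q_E.
∂π/∂q_E = 93 − 4q_E − q_A = 0 ⇒ q_E = 23.25 − 0.25q_A.
The game is symmetric, so in equilibrium q_A = q_E: the reaction function gives 1.25q_E = 23.25, hence q_E = 18.6.

18.6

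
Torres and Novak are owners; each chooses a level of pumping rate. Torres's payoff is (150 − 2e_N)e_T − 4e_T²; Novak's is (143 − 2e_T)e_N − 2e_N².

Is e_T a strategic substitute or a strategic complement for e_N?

Expanding Torres's payoff: 150e_T − 2e_Ne_T − 4e_T².
∂π/∂e_T = 150 − 2e_N − 8e_T = 0, so e_T = 18.75 − 0.25e_N.
The best-response slope de_T/de_N = −0.25 < 0: the reaction function is downward-sloping, so the choices are strategic substitutes.

strategic substitutes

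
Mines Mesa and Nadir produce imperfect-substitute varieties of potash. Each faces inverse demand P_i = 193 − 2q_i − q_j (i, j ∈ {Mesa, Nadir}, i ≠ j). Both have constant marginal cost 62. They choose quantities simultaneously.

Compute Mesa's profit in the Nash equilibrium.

1372.88

Mine Mesa's profit: π = q_{Mesa}(193 − 2q_{Mesa} − q_{Nadir}) − 62q_{Mesa}.
∂π/∂q_{Mesa} = 131 − 4q_{Mesa} − q_{Nadir} = 0 ⇒ q_{Mesa} = 32.75 − 0.25q_{Nadir}.
Setting q_{Mesa} = q_{Nadir} in the reaction function: q_{Mesa} = 32.75 − 0.25q_{Mesa}, so q_{Mesa} = 32.75 / 1.25 = 26.2.
P_{Mesa} = 193 − 2·26.2 − 26.2 = 114.4.
Profit = (114.4 − 62)·26.2 = 1372.88.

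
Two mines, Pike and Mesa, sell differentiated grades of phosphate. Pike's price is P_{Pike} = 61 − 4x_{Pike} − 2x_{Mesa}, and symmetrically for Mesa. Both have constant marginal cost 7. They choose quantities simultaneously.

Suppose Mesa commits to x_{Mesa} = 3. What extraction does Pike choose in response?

Mine Pike's profit: π = x_{Pike}(61 − 4x_{Pike} − 2x_{Mesa}) − 7x_{Pike}.
∂π/∂x_{Pike} = 54 − 8x_{Pike} − 2x_{Mesa} = 0 ⇒ x_{Pike} = 6.75 − 0.25x_{Mesa}.
At x_{Mesa} = 3: x_{Pike} = 6.75 − 0.25·3 = 6.

6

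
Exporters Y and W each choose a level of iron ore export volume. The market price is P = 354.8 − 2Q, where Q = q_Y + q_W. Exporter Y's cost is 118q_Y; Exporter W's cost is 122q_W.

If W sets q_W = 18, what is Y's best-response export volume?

Exporter Y's profit: π = q_Y(354.8 − 2(q_Y + q_W)) − 118q_Y.
∂π/∂q_Y = 236.8 − 4q_Y − 2q_W = 0, so q_Y = 59.2 − 0.5q_W.
At q_W = 18: q_Y = 59.2 − 0.5·18 = 50.2.

50.2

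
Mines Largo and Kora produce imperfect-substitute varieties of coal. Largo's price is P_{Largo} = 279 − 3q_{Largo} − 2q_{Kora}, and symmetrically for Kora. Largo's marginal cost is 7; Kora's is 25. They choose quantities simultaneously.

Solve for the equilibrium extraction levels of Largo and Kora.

35.125, 30.625

Mine Largo's profit: π = q_{Largo}(279 − 3q_{Largo} − 2q_{Kora}) − 7q_{Largo}.
∂π/∂q_{Largo} = 272 − 6q_{Largo} − 2q_{Kora} = 0 ⇒ q_{Largo} = 136/3 − (1/3)q_{Kora}.
Similarly q_{Kora} = 127/3 − (1/3)q_{Largo}.
Substituting the second reaction function into the first: q_{Largo} = 136/3 − (1/3)(127/3 − (1/3)q_{Largo}), which gives (8/9)q_{Largo} = 281/9 ⇒ q_{Largo} = 35.125.
Then q_{Kora} = 127/3 − (1/3)·35.125 = 30.625.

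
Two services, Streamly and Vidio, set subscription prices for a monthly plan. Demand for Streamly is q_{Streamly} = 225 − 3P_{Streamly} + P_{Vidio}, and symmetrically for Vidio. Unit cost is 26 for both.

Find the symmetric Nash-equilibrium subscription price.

Streamly's profit: π = (P_{Streamly} − 26)(225 − 3P_{Streamly} + P_{Vidio}).
∂π/∂P_{Streamly} = 303 − 6P_{Streamly} + P_{Vidio} = 0 ⇒ P_{Streamly} = 50.5 + (1/6)P_{Vidio}.
By symmetry P_{Vidio} = P_{Streamly}; substituting into the reaction function, (5/6)P_{Streamly} = 50.5 and P_{Streamly} = 60.6.

60.6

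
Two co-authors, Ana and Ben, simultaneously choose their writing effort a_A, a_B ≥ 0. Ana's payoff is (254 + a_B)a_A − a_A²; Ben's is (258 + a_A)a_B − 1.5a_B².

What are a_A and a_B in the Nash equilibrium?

204, 154

Expanding Ana's payoff: 254a_A + a_Ba_A − a_A².
∂π/∂a_A = 254 + a_B − 2a_A = 0, so a_A = 127 + 0.5a_B.
Likewise for Ben: a_B = 86 + (1/3)a_A.
Substituting the second reaction function into the first: a_A = 127 + 0.5(86 + (1/3)a_A), which gives (5/6)a_A = 170 ⇒ a_A = 204.
Then a_B = 86 + (1/3)·204 = 154.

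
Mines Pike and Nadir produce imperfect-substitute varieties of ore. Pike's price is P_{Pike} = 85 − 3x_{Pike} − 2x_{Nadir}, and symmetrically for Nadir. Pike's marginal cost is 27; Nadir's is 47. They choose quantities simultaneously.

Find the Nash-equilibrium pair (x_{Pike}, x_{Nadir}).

8.5, 3.5

Mine Pike's profit: π = x_{Pike}(85 − 3x_{Pike} − 2x_{Nadir}) − 27x_{Pike}.
∂π/∂x_{Pike} = 58 − 6x_{Pike} − 2x_{Nadir} = 0 ⇒ x_{Pike} = 29/3 − (1/3)x_{Nadir}.
Similarly x_{Nadir} = 19/3 − (1/3)x_{Pike}.
Solving the two reaction functions simultaneously: (1 − (−1/3)(−1/3))x_{Pike} = 29/3 − (1/3)·(19/3), so (8/9)x_{Pike} = 68/9 and x_{Pike} = 8.5.
Then x_{Nadir} = 19/3 − (1/3)·8.5 = 3.5.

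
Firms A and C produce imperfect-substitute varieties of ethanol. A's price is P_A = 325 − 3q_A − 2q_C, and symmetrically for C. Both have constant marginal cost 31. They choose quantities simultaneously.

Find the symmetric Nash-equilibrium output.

36.75

Firm A's profit: π = q_A(325 − 3q_A − 2q_C) − 31q_A.
∂π/∂q_A = 294 − 6q_A − 2q_C = 0 ⇒ q_A = 49 − (1/3)q_C.
By symmetry q_C = q_A; substituting into the reaction function, (4/3)q_A = 49 and q_A = 36.75.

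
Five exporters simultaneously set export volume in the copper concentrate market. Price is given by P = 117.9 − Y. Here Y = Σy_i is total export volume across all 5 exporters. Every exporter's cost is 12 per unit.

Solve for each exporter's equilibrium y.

17.65

A representative exporter's profit is π_i = y_i(117.9 − Y) − 12y_i, with Y = y_i + Σ_{j≠i} y_j.
First-order condition: 105.9 − 2y_i − Σ_{j≠i} y_j = 0.
In a symmetric equilibrium every exporter chooses the same y, so Σ_{j≠i} y_j = 4y. The condition becomes 105.9 − 6y = 0, giving y = 105.9/6 = 17.65.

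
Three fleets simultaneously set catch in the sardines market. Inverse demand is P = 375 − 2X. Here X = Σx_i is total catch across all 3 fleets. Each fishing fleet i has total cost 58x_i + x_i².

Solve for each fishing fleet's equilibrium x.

A representative fishing fleet's profit is π_i = x_i(375 − 2X) − 58x_i − x_i², with X = x_i + Σ_{j≠i} x_j.
First-order condition: 317 − 6x_i − 2Σ_{j≠i} x_j = 0.
In a symmetric equilibrium every fishing fleet chooses the same x, so Σ_{j≠i} x_j = 2x. The condition becomes 317 − 10x = 0, giving x = 317/10 = 31.7.

31.7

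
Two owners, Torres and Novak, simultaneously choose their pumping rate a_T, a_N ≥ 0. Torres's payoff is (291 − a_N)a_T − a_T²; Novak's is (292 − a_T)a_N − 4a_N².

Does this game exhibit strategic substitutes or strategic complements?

strategic substitutes

Expanding Torres's payoff: 291a_T − a_Na_T − a_T².
∂π/∂a_T = 291 − a_N − 2a_T = 0, so a_T = 145.5 − 0.5a_N.
The best-response slope da_T/da_N = −0.5 < 0: the reaction function is downward-sloping, so the choices are strategic substitutes.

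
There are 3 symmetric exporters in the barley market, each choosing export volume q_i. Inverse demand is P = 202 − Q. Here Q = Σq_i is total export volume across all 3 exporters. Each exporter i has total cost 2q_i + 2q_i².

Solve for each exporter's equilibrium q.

A representative exporter's profit is π_i = q_i(202 − Q) − 2q_i − 2q_i², with Q = q_i + Σ_{j≠i} q_j.
First-order condition: 200 − 6q_i − Σ_{j≠i} q_j = 0.
With identical exporters, set every q_j = q: then 200 − 6q − 2q = 0, i.e. q = 200/8 = 25.

25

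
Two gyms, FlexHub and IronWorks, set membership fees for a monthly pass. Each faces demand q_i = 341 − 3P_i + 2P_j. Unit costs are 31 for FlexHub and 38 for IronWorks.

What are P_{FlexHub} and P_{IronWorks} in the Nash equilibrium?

FlexHub's profit: π = (P_{FlexHub} − 31)(341 − 3P_{FlexHub} + 2P_{IronWorks}).
∂π/∂P_{FlexHub} = 434 − 6P_{FlexHub} + 2P_{IronWorks} = 0 ⇒ P_{FlexHub} = 217/3 + (1/3)P_{IronWorks}.
Similarly P_{IronWorks} = 455/6 + (1/3)P_{FlexHub}.
Solving the two reaction functions simultaneously: (1 − (1/3)(1/3))P_{FlexHub} = 217/3 + (1/3)·(455/6), so (8/9)P_{FlexHub} = 1757/18 and P_{FlexHub} = 109.8125.
Then P_{IronWorks} = 455/6 + (1/3)·109.8125 = 112.4375.

109.8125, 112.4375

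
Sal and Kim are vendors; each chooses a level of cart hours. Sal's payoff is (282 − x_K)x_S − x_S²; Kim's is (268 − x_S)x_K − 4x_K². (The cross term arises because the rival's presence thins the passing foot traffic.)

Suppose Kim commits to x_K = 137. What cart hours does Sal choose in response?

Expanding Sal's payoff: 282x_S − x_Kx_S − x_S².
∂π/∂x_S = 282 − x_K − 2x_S = 0, so x_S = 141 − 0.5x_K.
At x_K = 137: x_S = 141 − 0.5·137 = 72.5.

72.5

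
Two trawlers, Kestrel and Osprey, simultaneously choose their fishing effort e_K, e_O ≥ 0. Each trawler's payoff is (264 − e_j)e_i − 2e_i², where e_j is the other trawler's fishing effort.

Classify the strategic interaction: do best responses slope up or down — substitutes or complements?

Kestrel's payoff is (264 − e_O)e_K − 2e_K².
∂π/∂e_K = 264 − e_O − 4e_K = 0, so e_K = 66 − 0.25e_O.
The best-response slope de_K/de_O = −0.25 < 0: the reaction function is downward-sloping, so the choices are strategic substitutes.

strategic substitutes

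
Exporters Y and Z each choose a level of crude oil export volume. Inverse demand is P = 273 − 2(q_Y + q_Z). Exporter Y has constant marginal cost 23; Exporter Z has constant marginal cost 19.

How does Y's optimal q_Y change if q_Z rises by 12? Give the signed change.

-6

Exporter Y's profit: π = q_Y(273 − 2(q_Y + q_Z)) − 23q_Y.
∂π/∂q_Y = 250 − 4q_Y − 2q_Z = 0, so q_Y = 62.5 − 0.5q_Z.
The reaction-function slope is −0.5, so a 12-unit rise in q_Z moves q_Y by −0.5 × 12 = −6. Y's best response falls — the actions are strategic substitutes.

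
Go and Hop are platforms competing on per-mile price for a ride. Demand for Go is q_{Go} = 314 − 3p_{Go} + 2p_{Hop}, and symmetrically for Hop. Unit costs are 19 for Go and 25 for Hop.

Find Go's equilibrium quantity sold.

Go's profit: π = (p_{Go} − 19)(314 − 3p_{Go} + 2p_{Hop}).
∂π/∂p_{Go} = 371 − 6p_{Go} + 2p_{Hop} = 0 ⇒ p_{Go} = 371/6 + (1/3)p_{Hop}.
Similarly p_{Hop} = 389/6 + (1/3)p_{Go}.
Solving the two reaction functions simultaneously: (1 − (1/3)(1/3))p_{Go} = 371/6 + (1/3)·(389/6), so (8/9)p_{Go} = 751/9 and p_{Go} = 93.875.
Then p_{Hop} = 389/6 + (1/3)·93.875 = 96.125.
q_{Go} = 314 − 3·93.875 + 2·96.125 = 224.625.

224.625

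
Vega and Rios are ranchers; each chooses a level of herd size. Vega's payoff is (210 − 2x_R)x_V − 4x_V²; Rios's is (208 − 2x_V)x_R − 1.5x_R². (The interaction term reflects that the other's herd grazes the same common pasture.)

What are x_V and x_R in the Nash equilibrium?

10.7, 62.2

Expanding Vega's payoff: 210x_V − 2x_Rx_V − 4x_V².
∂π/∂x_V = 210 − 2x_R − 8x_V = 0, so x_V = 26.25 − 0.25x_R.
Likewise for Rios: x_R = 208/3 − (2/3)x_V.
Substituting the second reaction function into the first: x_V = 26.25 − 0.25(208/3 − (2/3)x_V), which gives (5/6)x_V = 107/12 ⇒ x_V = 10.7.
Then x_R = 208/3 − (2/3)·10.7 = 62.2.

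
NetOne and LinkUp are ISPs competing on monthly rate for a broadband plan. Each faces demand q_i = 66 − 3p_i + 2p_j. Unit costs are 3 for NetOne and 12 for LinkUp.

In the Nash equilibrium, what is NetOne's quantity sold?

52.3125

NetOne's profit: π = (p_{NetOne} − 3)(66 − 3p_{NetOne} + 2p_{LinkUp}).
∂π/∂p_{NetOne} = 75 − 6p_{NetOne} + 2p_{LinkUp} = 0 ⇒ p_{NetOne} = 12.5 + (1/3)p_{LinkUp}.
Similarly p_{LinkUp} = 17 + (1/3)p_{NetOne}.
Substituting the second reaction function into the first: p_{NetOne} = 12.5 + (1/3)(17 + (1/3)p_{NetOne}), which gives (8/9)p_{NetOne} = 109/6 ⇒ p_{NetOne} = 20.4375.
Then p_{LinkUp} = 17 + (1/3)·20.4375 = 23.8125.
q_{NetOne} = 66 − 3·20.4375 + 2·23.8125 = 52.3125.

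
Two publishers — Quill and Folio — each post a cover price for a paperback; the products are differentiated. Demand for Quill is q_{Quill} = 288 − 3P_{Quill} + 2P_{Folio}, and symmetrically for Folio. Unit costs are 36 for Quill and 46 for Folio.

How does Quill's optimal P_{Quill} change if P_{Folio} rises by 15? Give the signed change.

Quill's profit: π = (P_{Quill} − 36)(288 − 3P_{Quill} + 2P_{Folio}).
∂π/∂P_{Quill} = 396 − 6P_{Quill} + 2P_{Folio} = 0 ⇒ P_{Quill} = 66 + (1/3)P_{Folio}.
The reaction-function slope is 1/3, so a 15-unit rise in P_{Folio} moves P_{Quill} by 1/3 × 15 = 5. Quill's best response rises — the actions are strategic complements.

5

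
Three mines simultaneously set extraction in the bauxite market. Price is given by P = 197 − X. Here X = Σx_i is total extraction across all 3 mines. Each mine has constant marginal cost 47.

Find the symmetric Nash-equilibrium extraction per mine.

37.5

A representative mine's profit is π_i = x_i(197 − X) − 47x_i, with X = x_i + Σ_{j≠i} x_j.
First-order condition: 150 − 2x_i − Σ_{j≠i} x_j = 0.
With identical mines, set every x_j = x: then 150 − 2x − 2x = 0, i.e. x = 150/4 = 37.5.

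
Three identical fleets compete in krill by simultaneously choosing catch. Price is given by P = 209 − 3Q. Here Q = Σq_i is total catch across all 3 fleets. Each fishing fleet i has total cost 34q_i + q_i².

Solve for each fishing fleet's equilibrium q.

12.5

A representative fishing fleet's profit is π_i = q_i(209 − 3Q) − 34q_i − q_i², with Q = q_i + Σ_{j≠i} q_j.
First-order condition: 175 − 8q_i − 3Σ_{j≠i} q_j = 0.
In a symmetric equilibrium every fishing fleet chooses the same q, so Σ_{j≠i} q_j = 2q. The condition becomes 175 − 14q = 0, giving q = 175/14 = 12.5.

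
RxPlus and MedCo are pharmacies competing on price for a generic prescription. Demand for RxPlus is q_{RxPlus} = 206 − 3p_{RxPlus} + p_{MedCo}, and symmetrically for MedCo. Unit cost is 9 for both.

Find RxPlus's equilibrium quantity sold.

RxPlus's profit: π = (p_{RxPlus} − 9)(206 − 3p_{RxPlus} + p_{MedCo}).
∂π/∂p_{RxPlus} = 233 − 6p_{RxPlus} + p_{MedCo} = 0 ⇒ p_{RxPlus} = 233/6 + (1/6)p_{MedCo}.
By symmetry p_{MedCo} = p_{RxPlus}; substituting into the reaction function, (5/6)p_{RxPlus} = 233/6 and p_{RxPlus} = 46.6.
q_{RxPlus} = 206 − 3·46.6 + 46.6 = 112.8.

112.8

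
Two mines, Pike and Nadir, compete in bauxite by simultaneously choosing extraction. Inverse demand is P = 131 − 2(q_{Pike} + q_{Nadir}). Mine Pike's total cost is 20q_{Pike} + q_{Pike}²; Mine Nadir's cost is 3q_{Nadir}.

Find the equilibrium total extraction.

Mine Pike's profit: π = q_{Pike}(131 − 2(q_{Pike} + q_{Nadir})) − 20q_{Pike} − q_{Pike}².
∂π/∂q_{Pike} = 111 − 6q_{Pike} − 2q_{Nadir} = 0, so q_{Pike} = 18.5 − (1/3)q_{Nadir}.
For Nadir: ∂π/∂q_{Nadir} = 128 − 4q_{Nadir} − 2q_{Pike} = 0 ⇒ q_{Nadir} = 32 − 0.5q_{Pike}.
Substituting the second reaction function into the first: q_{Pike} = 18.5 − (1/3)(32 − 0.5q_{Pike}), which gives (5/6)q_{Pike} = 47/6 ⇒ q_{Pike} = 9.4.
Then q_{Nadir} = 32 − 0.5·9.4 = 27.3.
Total extraction: 9.4 + 27.3 = 36.7.

36.7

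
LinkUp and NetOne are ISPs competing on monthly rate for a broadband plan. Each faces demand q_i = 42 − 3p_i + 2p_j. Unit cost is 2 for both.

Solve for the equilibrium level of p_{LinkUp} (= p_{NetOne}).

LinkUp's profit: π = (p_{LinkUp} − 2)(42 − 3p_{LinkUp} + 2p_{NetOne}).
∂π/∂p_{LinkUp} = 48 − 6p_{LinkUp} + 2p_{NetOne} = 0 ⇒ p_{LinkUp} = 8 + (1/3)p_{NetOne}.
By symmetry p_{NetOne} = p_{LinkUp}; substituting into the reaction function, (2/3)p_{LinkUp} = 8 and p_{LinkUp} = 12.

12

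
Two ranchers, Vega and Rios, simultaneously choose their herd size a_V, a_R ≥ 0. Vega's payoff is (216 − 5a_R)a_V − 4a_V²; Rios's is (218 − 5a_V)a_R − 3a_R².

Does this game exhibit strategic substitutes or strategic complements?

strategic substitutes

Expanding Vega's payoff: 216a_V − 5a_Ra_V − 4a_V².
∂π/∂a_V = 216 − 5a_R − 8a_V = 0, so a_V = 27 − 0.625a_R.
The best-response slope da_V/da_R = −0.625 < 0: the reaction function is downward-sloping, so the choices are strategic substitutes.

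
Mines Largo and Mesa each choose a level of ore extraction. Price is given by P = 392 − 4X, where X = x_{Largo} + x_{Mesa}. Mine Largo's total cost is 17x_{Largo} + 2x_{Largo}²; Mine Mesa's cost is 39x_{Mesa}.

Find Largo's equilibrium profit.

Mine Largo's profit: π = x_{Largo}(392 − 4(x_{Largo} + x_{Mesa})) − 17x_{Largo} − 2x_{Largo}².
∂π/∂x_{Largo} = 375 − 12x_{Largo} − 4x_{Mesa} = 0, so x_{Largo} = 31.25 − (1/3)x_{Mesa}.
For Mesa: ∂π/∂x_{Mesa} = 353 − 8x_{Mesa} − 4x_{Largo} = 0 ⇒ x_{Mesa} = 44.125 − 0.5x_{Largo}.
Substituting the second reaction function into the first: x_{Largo} = 31.25 − (1/3)(44.125 − 0.5x_{Largo}), which gives (5/6)x_{Largo} = 397/24 ⇒ x_{Largo} = 19.85.
Then x_{Mesa} = 44.125 − 0.5·19.85 = 34.2.
Price P = 392 − 4·54.05 = 175.8.
Largo's profit: (175.8 − 17)·19.85 − 2(19.85)² = 2364.135.

2364.135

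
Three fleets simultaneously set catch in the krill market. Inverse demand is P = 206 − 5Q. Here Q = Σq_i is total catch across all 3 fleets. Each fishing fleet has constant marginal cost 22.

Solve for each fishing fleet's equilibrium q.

9.2

A representative fishing fleet's profit is π_i = q_i(206 − 5Q) − 22q_i, with Q = q_i + Σ_{j≠i} q_j.
First-order condition: 184 − 10q_i − 5Σ_{j≠i} q_j = 0.
Imposing symmetry (q_j = q for all j) turns Σ_{j≠i} q_j into 2q, so 184 = 20q and q = 9.2.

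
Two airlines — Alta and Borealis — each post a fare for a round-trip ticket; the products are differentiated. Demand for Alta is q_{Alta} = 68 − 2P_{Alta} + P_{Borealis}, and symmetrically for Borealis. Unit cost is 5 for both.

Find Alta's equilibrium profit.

882

Alta's profit: π = (P_{Alta} − 5)(68 − 2P_{Alta} + P_{Borealis}).
∂π/∂P_{Alta} = 78 − 4P_{Alta} + P_{Borealis} = 0 ⇒ P_{Alta} = 19.5 + 0.25P_{Borealis}.
By symmetry P_{Borealis} = P_{Alta}; substituting into the reaction function, 0.75P_{Alta} = 19.5 and P_{Alta} = 26.
q_{Alta} = 68 − 2·26 + 26 = 42.
Profit = (26 − 5)·42 = 882.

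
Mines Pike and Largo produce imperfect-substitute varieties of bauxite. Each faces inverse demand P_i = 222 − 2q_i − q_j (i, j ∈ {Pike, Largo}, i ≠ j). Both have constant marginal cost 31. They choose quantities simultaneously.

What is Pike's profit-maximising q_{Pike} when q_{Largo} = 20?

Mine Pike's profit: π = q_{Pike}(222 − 2q_{Pike} − q_{Largo}) − 31q_{Pike}.
∂π/∂q_{Pike} = 191 − 4q_{Pike} − q_{Largo} = 0 ⇒ q_{Pike} = 47.75 − 0.25q_{Largo}.
At q_{Largo} = 20: q_{Pike} = 47.75 − 0.25·20 = 42.75.

42.75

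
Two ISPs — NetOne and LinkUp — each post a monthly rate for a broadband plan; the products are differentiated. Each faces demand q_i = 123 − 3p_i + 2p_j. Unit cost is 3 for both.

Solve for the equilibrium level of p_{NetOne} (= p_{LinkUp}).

NetOne's profit: π = (p_{NetOne} − 3)(123 − 3p_{NetOne} + 2p_{LinkUp}).
∂π/∂p_{NetOne} = 132 − 6p_{NetOne} + 2p_{LinkUp} = 0 ⇒ p_{NetOne} = 22 + (1/3)p_{LinkUp}.
By symmetry p_{LinkUp} = p_{NetOne}; substituting into the reaction function, (2/3)p_{NetOne} = 22 and p_{NetOne} = 33.

33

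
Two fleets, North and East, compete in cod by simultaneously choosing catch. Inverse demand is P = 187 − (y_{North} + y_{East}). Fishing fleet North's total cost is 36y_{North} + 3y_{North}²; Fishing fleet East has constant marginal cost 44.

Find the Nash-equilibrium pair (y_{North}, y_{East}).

10.6, 66.2

Fishing fleet North's profit: π = y_{North}(187 − (y_{North} + y_{East})) − 36y_{North} − 3y_{North}².
∂π/∂y_{North} = 151 − 8y_{North} − y_{East} = 0, so y_{North} = 18.875 − 0.125y_{East}.
For East: ∂π/∂y_{East} = 143 − 2y_{East} − y_{North} = 0 ⇒ y_{East} = 71.5 − 0.5y_{North}.
Plugging y_{East} into North's best response: y_{North} = 18.875 − 0.125(71.5 − 0.5y_{North}) ⇒ 0.9375y_{North} = 9.9375, so y_{North} = 10.6.
Then y_{East} = 71.5 − 0.5·10.6 = 66.2.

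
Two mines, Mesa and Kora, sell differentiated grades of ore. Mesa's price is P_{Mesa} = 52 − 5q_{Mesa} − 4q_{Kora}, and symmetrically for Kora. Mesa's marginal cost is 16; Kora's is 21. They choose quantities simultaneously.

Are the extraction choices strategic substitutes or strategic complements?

strategic substitutes

Mine Mesa's profit: π = q_{Mesa}(52 − 5q_{Mesa} − 4q_{Kora}) − 16q_{Mesa}.
∂π/∂q_{Mesa} = 36 − 10q_{Mesa} − 4q_{Kora} = 0 ⇒ q_{Mesa} = 3.6 − 0.4q_{Kora}.
The best-response slope dq_{Mesa}/dq_{Kora} = −0.4 < 0: the reaction function is downward-sloping, so the choices are strategic substitutes.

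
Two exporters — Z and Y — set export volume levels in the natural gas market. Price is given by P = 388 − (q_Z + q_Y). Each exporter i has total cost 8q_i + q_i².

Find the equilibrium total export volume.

Exporter Z's profit: π = q_Z(388 − (q_Z + q_Y)) − 8q_Z − q_Z².
∂π/∂q_Z = 380 − 4q_Z − q_Y = 0, so q_Z = 95 − 0.25q_Y.
By symmetry q_Y = q_Z; substituting into the reaction function, 1.25q_Z = 95 and q_Z = 76.
Total export volume: 76 + 76 = 152.

152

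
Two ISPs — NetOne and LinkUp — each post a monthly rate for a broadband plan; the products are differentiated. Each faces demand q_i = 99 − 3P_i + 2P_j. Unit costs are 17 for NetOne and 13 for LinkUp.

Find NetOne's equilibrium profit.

NetOne's profit: π = (P_{NetOne} − 17)(99 − 3P_{NetOne} + 2P_{LinkUp}).
∂π/∂P_{NetOne} = 150 − 6P_{NetOne} + 2P_{LinkUp} = 0 ⇒ P_{NetOne} = 25 + (1/3)P_{LinkUp}.
Similarly P_{LinkUp} = 23 + (1/3)P_{NetOne}.
Plugging P_{LinkUp} into NetOne's best response: P_{NetOne} = 25 + (1/3)(23 + (1/3)P_{NetOne}) ⇒ (8/9)P_{NetOne} = 98/3, so P_{NetOne} = 36.75.
Then P_{LinkUp} = 23 + (1/3)·36.75 = 35.25.
q_{NetOne} = 99 − 3·36.75 + 2·35.25 = 59.25.
Profit = (36.75 − 17)·59.25 = 1170.1875.

1170.1875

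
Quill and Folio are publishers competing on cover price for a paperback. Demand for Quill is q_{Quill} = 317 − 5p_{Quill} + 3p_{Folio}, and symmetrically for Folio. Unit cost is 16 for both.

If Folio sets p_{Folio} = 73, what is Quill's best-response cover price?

61.6

Quill's profit: π = (p_{Quill} − 16)(317 − 5p_{Quill} + 3p_{Folio}).
∂π/∂p_{Quill} = 397 − 10p_{Quill} + 3p_{Folio} = 0 ⇒ p_{Quill} = 39.7 + 0.3p_{Folio}.
At p_{Folio} = 73: p_{Quill} = 39.7 + 0.3·73 = 61.6.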